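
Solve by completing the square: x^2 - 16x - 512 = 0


Start: x^2 - 16x - 512 = 0
Move constant: x^2 - 16x = 512
Half of -16 is -8, squared is 64
Add 64 to both sides: x^2 - 16x + 64 = 576
(x - 8)^2 = 576
x - 8 = ±24
x = 8 + 24 = 32 or x = 8 - 24 = -16

x = -16, x = 32


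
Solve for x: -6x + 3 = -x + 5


Starting with: -6x + 3 = -x + 5
Move all x terms to left: (-6 + 1)x = 5 - 3
Simplify: -5x = 2
Divide both sides by -5: x = -2/5

x = -2/5


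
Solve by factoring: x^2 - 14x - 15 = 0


We need two numbers that multiply to -15 and add to -14.
Those numbers are -15 and 1 (since (-15) * 1 = -15 and (-15) + 1 = -14).
So x^2 - 14x - 15 = (x - 15)(x + 1) = 0
Setting each factor to zero: x = 15 or x = -1

x = -1, x = 15


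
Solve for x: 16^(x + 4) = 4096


Express both sides with the same base.
4096 = 16^3
Since the bases match, equate exponents: x + 4 = 3
So x = 3 - (4) = -1

x = -1


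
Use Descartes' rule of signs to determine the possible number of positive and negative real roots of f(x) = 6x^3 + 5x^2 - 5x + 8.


Descartes' rule of signs:

For positive roots, count sign changes in f(x) = 6x^3 + 5x^2 - 5x + 8:
Signs of coefficients: +, +, -, +
Number of sign changes: 2
Possible positive real roots: 2, 0

For negative roots, examine f(-x) = -6x^3 + 5x^2 + 5x + 8:
Signs of coefficients: -, +, +, +
Number of sign changes: 1
Possible negative real roots: 1

Positive roots: 2 or 0; Negative roots: 1


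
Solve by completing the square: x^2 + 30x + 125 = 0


Start: x^2 + 30x + 125 = 0
Move constant: x^2 + 30x = -125
Half of 30 is 15, squared is 225
Add 225 to both sides: x^2 + 30x + 225 = 100
(x + 15)^2 = 100
x + 15 = ±10
x = -15 + 10 = -5 or x = -15 - 10 = -25

x = -25, x = -5


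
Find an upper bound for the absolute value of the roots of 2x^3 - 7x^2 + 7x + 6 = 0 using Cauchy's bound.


Cauchy's bound: all roots r satisfy |r| <= 1 + max(|a_i/a_n|) for i = 0,...,n-1
where a_n is the leading coefficient.

Coefficients: [2, -7, 7, 6]
Leading coefficient a_n = 2
Ratios |a_i/a_n|: 7/2, 7/2, 3
Maximum ratio: 7/2
Cauchy's bound: |r| <= 1 + 7/2 = 9/2

Upper bound = 9/2


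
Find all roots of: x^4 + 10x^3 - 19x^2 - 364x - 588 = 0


Let p(x) = x^4 + 10x^3 - 19x^2 - 364x - 588. By the rational root theorem (leading coefficient 1), any rational root is an integer divisor of 588: try ±1, ±2, ... in turn.
Test x = 1: value = -960 ≠ 0.
Test x = -1: value = -252 ≠ 0.
Test x = 2: value = -1296 ≠ 0.
Test x = -2: value = 0 ✓, so (x + 2) is a factor.
Synthetic division by (x + 2): bring down 1; 1(-2) + 10 = 8; 8(-2) - 19 = -35; (-35)(-2) - 364 = -294; (-294)(-2) - 588 = 0 → quotient x^3 + 8x^2 - 35x - 294, remainder 0.
Continue with the quotient x^3 + 8x^2 - 35x - 294 (candidates must divide 294; re-test x = -2 first in case it repeats).
Test x = -2: value = -200 ≠ 0.
Test x = 3: value = -300 ≠ 0.
Test x = -3: value = -144 ≠ 0.
Test x = 6: value = 0 ✓, so (x - 6) is a factor.
Synthetic division by (x - 6): bring down 1; 1(6) + 8 = 14; 14(6) - 35 = 49; 49(6) - 294 = 0 → quotient x^2 + 14x + 49, remainder 0.
Solve the quadratic x^2 + 14x + 49 = 0: discriminant = 14^2 - 4(1)(49) = 196 - 196 = 0.
Discriminant = 0, so a double root: x = -14/2 = -7.
Collecting all roots found:

x = -7 (multiplicity 2), x = -2, x = 6


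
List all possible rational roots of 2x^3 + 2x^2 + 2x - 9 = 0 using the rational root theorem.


Rational root theorem: possible roots are ±p/q where:
  p divides the constant term (-9): p ∈ {1, 3, 9}
  q divides the leading coefficient (2): q ∈ {1, 2}

All possible rational roots: -9, -9/2, -3, -3/2, -1, -1/2, 1/2, 1, 3/2, 3, 9/2, 9

-9, -9/2, -3, -3/2, -1, -1/2, 1/2, 1, 3/2, 3, 9/2, 9


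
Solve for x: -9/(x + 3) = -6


Multiply both sides by (x + 3): -9 = -6(x + 3)
Distribute: -9 = -6x - 18
-6x = -9 + 18 = 9
x = -3/2

x = -3/2


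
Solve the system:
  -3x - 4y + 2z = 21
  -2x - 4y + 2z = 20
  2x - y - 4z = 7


Using Cramer's rule. Expand each determinant along the first row.
D  = (-3)*[(-4)*(-4) - 2*(-1)] - (-4)*[(-2)*(-4) - 2*2] + 2*[(-2)*(-1) - (-4)*2]
  = (-3)*(18) - (-4)*(4) + 2*(10) = -18
Dx = 21*[(-4)*(-4) - 2*(-1)] - (-4)*[20*(-4) - 2*7] + 2*[20*(-1) - (-4)*7]
  = 21*(18) - (-4)*(-94) + 2*(8) = 18
Dy = (-3)*[20*(-4) - 2*7] - 21*[(-2)*(-4) - 2*2] + 2*[(-2)*7 - 20*2]
  = (-3)*(-94) - 21*(4) + 2*(-54) = 90
Dz = (-3)*[(-4)*7 - 20*(-1)] - (-4)*[(-2)*7 - 20*2] + 21*[(-2)*(-1) - (-4)*2]
  = (-3)*(-8) - (-4)*(-54) + 21*(10) = 18
x = Dx/D = 18/-18 = -1, y = Dy/D = 90/-18 = -5, z = Dz/D = 18/-18 = -1
Check eq1: (-3)(-1) + (-4)(-5) + (2)(-1) = 21 = 21 ✓
Check eq2: (-2)(-1) + (-4)(-5) + (2)(-1) = 20 = 20 ✓
Check eq3: (2)(-1) + (-1)(-5) + (-4)(-1) = 7 = 7 ✓

x = -1, y = -5, z = -1


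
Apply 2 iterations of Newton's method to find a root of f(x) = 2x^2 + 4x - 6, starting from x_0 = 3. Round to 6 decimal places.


Newton's method: x_(n+1) = x_n - f(x_n)/f'(x_n)
f(x) = 2x^2 + 4x - 6
f'(x) = 4x + 4

Iteration 1:
  f(3.000000) = 24.000000
  f'(3.000000) = 16.000000
  x_1 = 3.000000 - (24.000000)/(16.000000) = 1.500000

Iteration 2:
  f(1.500000) = 4.500000
  f'(1.500000) = 10.000000
  x_2 = 1.500000 - (4.500000)/(10.000000) = 1.050000

x_2 = 1.050000


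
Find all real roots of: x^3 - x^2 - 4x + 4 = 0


Let p(x) = x^3 - x^2 - 4x + 4. By the rational root theorem (leading coefficient 1), any rational root is an integer divisor of 4: try ±1, ±2, ... in turn.
Test x = 1: value = 0 ✓, so (x - 1) is a factor.
Synthetic division by (x - 1): bring down 1; 1(1) - 1 = 0; 0(1) - 4 = -4; (-4)(1) + 4 = 0 → quotient x^2 - 4, remainder 0.
Solve the quadratic x^2 - 4 = 0: discriminant = 0^2 - 4(1)(-4) = 0 + 16 = 16.
sqrt(16) = 4, so x = (0 ± 4)/2: x = 2 or x = -2.

x = -2, x = 1, x = 2


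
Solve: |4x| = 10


An absolute value equation |expr| = 10 gives two cases:
Case 1: 4x = 10
  4x = 10, so x = 5/2
Case 2: 4x = -10
  4x = -10, so x = -5/2

x = -5/2, x = 5/2


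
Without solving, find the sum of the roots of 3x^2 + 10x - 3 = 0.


By Vieta's formulas for ax^2 + bx + c = 0:
  Sum of roots = -b/a
  Product of roots = c/a

Here a = 3, b = 10, c = -3
Sum = -(10)/3 = -10/3
Product = -3/3 = -1

Sum = -10/3


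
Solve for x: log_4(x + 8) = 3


Convert to exponential form: x + 8 = 4^3 = 64
x = 64 - 8 = 56
Check: log_4(56 + 8) = log_4(64) = log_4(64) = 3 ✓

x = 56


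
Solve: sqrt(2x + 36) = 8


Square both sides: 2x + 36 = 8^2 = 64
2x = 64 - 36 = 28
x = 14
Check: sqrt(2*14 + 36) = sqrt(64) = 8 ✓

x = 14


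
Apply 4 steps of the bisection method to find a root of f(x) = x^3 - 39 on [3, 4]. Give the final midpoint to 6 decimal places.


f(x) = x^3 - 39
f(3) = -12 < 0
f(4) = 25 > 0

Step 1: midpoint = (3.000000 + 4.000000)/2 = 3.500000
  f(3.500000) = 3.875000
  f(mid) > 0, so root is in [3.000000, 3.500000]

Step 2: midpoint = (3.000000 + 3.500000)/2 = 3.250000
  f(3.250000) = -4.671875
  f(mid) < 0, so root is in [3.250000, 3.500000]

Step 3: midpoint = (3.250000 + 3.500000)/2 = 3.375000
  f(3.375000) = -0.556641
  f(mid) < 0, so root is in [3.375000, 3.500000]

Step 4: midpoint = (3.375000 + 3.500000)/2 = 3.437500
  f(3.437500) = 1.618896
  f(mid) > 0, so root is in [3.375000, 3.437500]

midpoint = 3.437500


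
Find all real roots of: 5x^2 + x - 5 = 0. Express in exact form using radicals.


Using the quadratic formula: x = (-b ± sqrt(b^2 - 4ac)) / (2a)
Here a = 5, b = 1, c = -5
Discriminant = b^2 - 4ac = 1^2 - 4(5)(-5) = 1 + 100 = 101
Since discriminant = 101 > 0, there are two real roots.
x = (-1 ± sqrt(101)) / 10
Numerically: x ≈ 0.9050 or x ≈ -1.1050

x = (-1 + sqrt(101)) / 10 or x = (-1 - sqrt(101)) / 10


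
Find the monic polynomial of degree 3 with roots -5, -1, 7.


A monic polynomial with roots -5, -1, 7 is:
p(x) = (x + 5)(x + 1)(x - 7)
After multiplying by (x + 5): x + 5
After multiplying by (x + 1): x^2 + 6x + 5
After multiplying by (x - 7): x^3 - x^2 - 37x - 35

x^3 - x^2 - 37x - 35


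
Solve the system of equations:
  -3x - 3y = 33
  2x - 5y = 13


Using Cramer's rule:
Determinant D = (-3)(-5) - (2)(-3) = 15 + 6 = 21
Dx = (33)(-5) - (13)(-3) = -165 + 39 = -126
Dy = (-3)(13) - (2)(33) = -39 - 66 = -105
x = Dx/D = -126/21 = -6
y = Dy/D = -105/21 = -5

x = -6, y = -5


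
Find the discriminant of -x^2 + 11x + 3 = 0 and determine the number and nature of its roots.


For ax^2 + bx + c = 0, discriminant D = b^2 - 4ac
Here a = -1, b = 11, c = 3
D = (11)^2 - 4(-1)(3) = 121 + 12 = 133

D = 133 > 0 but not a perfect square
The equation has 2 distinct real irrational roots.

Discriminant = 133, 2 distinct real irrational roots


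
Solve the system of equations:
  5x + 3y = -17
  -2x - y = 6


Using Cramer's rule:
Determinant D = (5)(-1) - (-2)(3) = -5 + 6 = 1
Dx = (-17)(-1) - (6)(3) = 17 - 18 = -1
Dy = (5)(6) - (-2)(-17) = 30 - 34 = -4
x = Dx/D = -1/1 = -1
y = Dy/D = -4/1 = -4

x = -1, y = -4


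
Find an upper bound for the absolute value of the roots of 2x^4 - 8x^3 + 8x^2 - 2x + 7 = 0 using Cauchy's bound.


Cauchy's bound: all roots r satisfy |r| <= 1 + max(|a_i/a_n|) for i = 0,...,n-1
where a_n is the leading coefficient.

Coefficients: [2, -8, 8, -2, 7]
Leading coefficient a_n = 2
Ratios |a_i/a_n|: 4, 4, 1, 7/2
Maximum ratio: 4
Cauchy's bound: |r| <= 1 + 4 = 5

Upper bound = 5


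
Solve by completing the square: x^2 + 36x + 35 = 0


Start: x^2 + 36x + 35 = 0
Move constant: x^2 + 36x = -35
Half of 36 is 18, squared is 324
Add 324 to both sides: x^2 + 36x + 324 = 289
(x + 18)^2 = 289
x + 18 = ±17
x = -18 + 17 = -1 or x = -18 - 17 = -35

x = -35, x = -1


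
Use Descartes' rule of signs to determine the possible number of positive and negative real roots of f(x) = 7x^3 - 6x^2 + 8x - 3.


Descartes' rule of signs:

For positive roots, count sign changes in f(x) = 7x^3 - 6x^2 + 8x - 3:
Signs of coefficients: +, -, +, -
Number of sign changes: 3
Possible positive real roots: 3, 1

For negative roots, examine f(-x) = -7x^3 - 6x^2 - 8x - 3:
Signs of coefficients: -, -, -, -
Number of sign changes: 0
Possible negative real roots: 0

Positive roots: 3 or 1; Negative roots: 0


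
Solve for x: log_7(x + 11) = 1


Convert to exponential form: x + 11 = 7^1 = 7
x = 7 - 11 = -4
Check: log_7(-4 + 11) = log_7(7) = log_7(7) = 1 ✓

x = -4


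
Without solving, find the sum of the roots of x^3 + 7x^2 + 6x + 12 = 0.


By Vieta's formulas for x^3 + bx^2 + cx + d = 0:
  r1 + r2 + r3 = -b/a = -7
  r1*r2 + r1*r3 + r2*r3 = c/a = 6
  r1*r2*r3 = -d/a = -12


Sum = -7


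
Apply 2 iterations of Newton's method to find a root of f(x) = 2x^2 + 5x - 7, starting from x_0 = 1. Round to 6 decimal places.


Newton's method: x_(n+1) = x_n - f(x_n)/f'(x_n)
f(x) = 2x^2 + 5x - 7
f'(x) = 4x + 5

Iteration 1:
  f(1.000000) = 0.000000
  f'(1.000000) = 9.000000
  x_1 = 1.000000 - (0.000000)/(9.000000) = 1.000000

Iteration 2:
  f(1.000000) = 0.000000
  f'(1.000000) = 9.000000
  x_2 = 1.000000 - (0.000000)/(9.000000) = 1.000000

x_2 = 1.000000


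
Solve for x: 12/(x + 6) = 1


Multiply both sides by (x + 6): 12 = 1(x + 6)
Distribute: 12 = x + 6
x = 12 - 6 = 6
x = 6

x = 6


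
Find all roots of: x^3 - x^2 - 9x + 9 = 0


Let p(x) = x^3 - x^2 - 9x + 9. By the rational root theorem (leading coefficient 1), any rational root is an integer divisor of 9: try ±1, ±2, ... in turn.
Test x = 1: value = 0 ✓, so (x - 1) is a factor.
Synthetic division by (x - 1): bring down 1; 1(1) - 1 = 0; 0(1) - 9 = -9; (-9)(1) + 9 = 0 → quotient x^2 - 9, remainder 0.
Solve the quadratic x^2 - 9 = 0: discriminant = 0^2 - 4(1)(-9) = 0 + 36 = 36.
sqrt(36) = 6, so x = (0 ± 6)/2: x = 3 or x = -3.
Collecting all roots found:

x = -3, x = 1, x = 3


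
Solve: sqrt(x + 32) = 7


Square both sides: x + 32 = 7^2 = 49
x = 49 - 32 = 17
x = 17
Check: sqrt(1*17 + 32) = sqrt(49) = 7 ✓

x = 17


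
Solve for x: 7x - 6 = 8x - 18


Starting with: 7x - 6 = 8x - 18
Move all x terms to left: (7 - 8)x = -18 + 6
Simplify: -x = -12
Divide both sides by -1: x = 12

x = 12


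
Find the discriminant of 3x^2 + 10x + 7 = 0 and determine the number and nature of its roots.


For ax^2 + bx + c = 0, discriminant D = b^2 - 4ac
Here a = 3, b = 10, c = 7
D = (10)^2 - 4(3)(7) = 100 - 84 = 16

D = 16 > 0 and is a perfect square (sqrt = 4)
The equation has 2 distinct real rational roots.

Discriminant = 16, 2 distinct real rational roots


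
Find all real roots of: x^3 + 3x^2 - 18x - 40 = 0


Let p(x) = x^3 + 3x^2 - 18x - 40. By the rational root theorem (leading coefficient 1), any rational root is an integer divisor of 40: try ±1, ±2, ... in turn.
Test x = 1: value = -54 ≠ 0.
Test x = -1: value = -20 ≠ 0.
Test x = 2: value = -56 ≠ 0.
Test x = -2: value = 0 ✓, so (x + 2) is a factor.
Synthetic division by (x + 2): bring down 1; 1(-2) + 3 = 1; 1(-2) - 18 = -20; (-20)(-2) - 40 = 0 → quotient x^2 + x - 20, remainder 0.
Solve the quadratic x^2 + x - 20 = 0: discriminant = 1^2 - 4(1)(-20) = 1 + 80 = 81.
sqrt(81) = 9, so x = (-1 ± 9)/2: x = 4 or x = -5.

x = -5, x = -2, x = 4


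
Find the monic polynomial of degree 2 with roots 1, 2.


A monic polynomial with roots 1, 2 is:
p(x) = (x - 1)(x - 2)
After multiplying by (x - 1): x - 1
After multiplying by (x - 2): x^2 - 3x + 2

x^2 - 3x + 2


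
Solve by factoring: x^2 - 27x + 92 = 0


We need two numbers that multiply to 92 and add to -27.
Those numbers are -4 and -23 (since (-4) * (-23) = 92 and (-4) + (-23) = -27).
So x^2 - 27x + 92 = (x - 4)(x - 23) = 0
Setting each factor to zero: x = 4 or x = 23

x = 4, x = 23


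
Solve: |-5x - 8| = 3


An absolute value equation |expr| = 3 gives two cases:
Case 1: -5x - 8 = 3
  -5x = 11, so x = -11/5
Case 2: -5x - 8 = -3
  -5x = 5, so x = -1

x = -11/5, x = -1


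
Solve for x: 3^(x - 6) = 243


Express both sides with the same base.
243 = 3^5
Since the bases match, equate exponents: x - 6 = 5
So x = 5 - (-6) = 11

x = 11


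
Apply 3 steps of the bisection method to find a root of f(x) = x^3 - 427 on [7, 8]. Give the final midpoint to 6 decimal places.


f(x) = x^3 - 427
f(7) = -84 < 0
f(8) = 85 > 0

Step 1: midpoint = (7.000000 + 8.000000)/2 = 7.500000
  f(7.500000) = -5.125000
  f(mid) < 0, so root is in [7.500000, 8.000000]

Step 2: midpoint = (7.500000 + 8.000000)/2 = 7.750000
  f(7.750000) = 38.484375
  f(mid) > 0, so root is in [7.500000, 7.750000]

Step 3: midpoint = (7.500000 + 7.750000)/2 = 7.625000
  f(7.625000) = 16.322266
  f(mid) > 0, so root is in [7.500000, 7.625000]

midpoint = 7.625000


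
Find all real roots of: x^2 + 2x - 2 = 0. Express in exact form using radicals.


Using the quadratic formula: x = (-b ± sqrt(b^2 - 4ac)) / (2a)
Here a = 1, b = 2, c = -2
Discriminant = b^2 - 4ac = 2^2 - 4(1)(-2) = 4 + 8 = 12
Since discriminant = 12 > 0, there are two real roots.
x = (-2 ± 2*sqrt(3)) / 2
Simplifying: x = -1 ± sqrt(3)
Numerically: x ≈ 0.7321 or x ≈ -2.7321

x = -1 + sqrt(3) or x = -1 - sqrt(3)


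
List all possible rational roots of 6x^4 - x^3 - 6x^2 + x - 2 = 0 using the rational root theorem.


Rational root theorem: possible roots are ±p/q where:
  p divides the constant term (-2): p ∈ {1, 2}
  q divides the leading coefficient (6): q ∈ {1, 2, 3, 6}

All possible rational roots: -2, -1, -2/3, -1/2, -1/3, -1/6, 1/6, 1/3, 1/2, 2/3, 1, 2

-2, -1, -2/3, -1/2, -1/3, -1/6, 1/6, 1/3, 1/2, 2/3, 1, 2


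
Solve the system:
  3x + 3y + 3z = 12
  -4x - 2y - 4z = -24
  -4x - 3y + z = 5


Using Cramer's rule. Expand each determinant along the first row.
D  = 3*[(-2)*1 - (-4)*(-3)] - 3*[(-4)*1 - (-4)*(-4)] + 3*[(-4)*(-3) - (-2)*(-4)]
  = 3*(-14) - 3*(-20) + 3*(4) = 30
Dx = 12*[(-2)*1 - (-4)*(-3)] - 3*[(-24)*1 - (-4)*5] + 3*[(-24)*(-3) - (-2)*5]
  = 12*(-14) - 3*(-4) + 3*(82) = 90
Dy = 3*[(-24)*1 - (-4)*5] - 12*[(-4)*1 - (-4)*(-4)] + 3*[(-4)*5 - (-24)*(-4)]
  = 3*(-4) - 12*(-20) + 3*(-116) = -120
Dz = 3*[(-2)*5 - (-24)*(-3)] - 3*[(-4)*5 - (-24)*(-4)] + 12*[(-4)*(-3) - (-2)*(-4)]
  = 3*(-82) - 3*(-116) + 12*(4) = 150
x = Dx/D = 90/30 = 3, y = Dy/D = -120/30 = -4, z = Dz/D = 150/30 = 5
Check eq1: (3)(3) + (3)(-4) + (3)(5) = 12 = 12 ✓
Check eq2: (-4)(3) + (-2)(-4) + (-4)(5) = -24 = -24 ✓
Check eq3: (-4)(3) + (-3)(-4) + (1)(5) = 5 = 5 ✓

x = 3, y = -4, z = 5


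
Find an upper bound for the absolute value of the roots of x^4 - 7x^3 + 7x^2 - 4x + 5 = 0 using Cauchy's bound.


Cauchy's bound: all roots r satisfy |r| <= 1 + max(|a_i/a_n|) for i = 0,...,n-1
where a_n is the leading coefficient.

Coefficients: [1, -7, 7, -4, 5]
Leading coefficient a_n = 1
Ratios |a_i/a_n|: 7, 7, 4, 5
Maximum ratio: 7
Cauchy's bound: |r| <= 1 + 7 = 8

Upper bound = 8


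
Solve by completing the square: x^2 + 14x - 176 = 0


Start: x^2 + 14x - 176 = 0
Move constant: x^2 + 14x = 176
Half of 14 is 7, squared is 49
Add 49 to both sides: x^2 + 14x + 49 = 225
(x + 7)^2 = 225
x + 7 = ±15
x = -7 + 15 = 8 or x = -7 - 15 = -22

x = -22, x = 8


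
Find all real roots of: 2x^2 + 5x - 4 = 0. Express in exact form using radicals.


Using the quadratic formula: x = (-b ± sqrt(b^2 - 4ac)) / (2a)
Here a = 2, b = 5, c = -4
Discriminant = b^2 - 4ac = 5^2 - 4(2)(-4) = 25 + 32 = 57
Since discriminant = 57 > 0, there are two real roots.
x = (-5 ± sqrt(57)) / 4
Numerically: x ≈ 0.6375 or x ≈ -3.1375

x = (-5 + sqrt(57)) / 4 or x = (-5 - sqrt(57)) / 4


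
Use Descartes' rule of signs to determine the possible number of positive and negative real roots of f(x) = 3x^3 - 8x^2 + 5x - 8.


Descartes' rule of signs:

For positive roots, count sign changes in f(x) = 3x^3 - 8x^2 + 5x - 8:
Signs of coefficients: +, -, +, -
Number of sign changes: 3
Possible positive real roots: 3, 1

For negative roots, examine f(-x) = -3x^3 - 8x^2 - 5x - 8:
Signs of coefficients: -, -, -, -
Number of sign changes: 0
Possible negative real roots: 0

Positive roots: 3 or 1; Negative roots: 0


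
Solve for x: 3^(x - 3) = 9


Express both sides with the same base.
9 = 3^2
Since the bases match, equate exponents: x - 3 = 2
So x = 2 - (-3) = 5

x = 5


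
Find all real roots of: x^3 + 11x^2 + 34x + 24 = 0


Let p(x) = x^3 + 11x^2 + 34x + 24. By the rational root theorem (leading coefficient 1), any rational root is an integer divisor of 24: try ±1, ±2, ... in turn.
Test x = 1: value = 70 ≠ 0.
Test x = -1: value = 0 ✓, so (x + 1) is a factor.
Synthetic division by (x + 1): bring down 1; 1(-1) + 11 = 10; 10(-1) + 34 = 24; 24(-1) + 24 = 0 → quotient x^2 + 10x + 24, remainder 0.
Solve the quadratic x^2 + 10x + 24 = 0: discriminant = 10^2 - 4(1)(24) = 100 - 96 = 4.
sqrt(4) = 2, so x = (-10 ± 2)/2: x = -4 or x = -6.

x = -6, x = -4, x = -1


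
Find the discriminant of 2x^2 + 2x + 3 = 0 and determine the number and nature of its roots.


For ax^2 + bx + c = 0, discriminant D = b^2 - 4ac
Here a = 2, b = 2, c = 3
D = (2)^2 - 4(2)(3) = 4 - 24 = -20

D = -20 < 0
The equation has no real roots (2 complex conjugate roots).

Discriminant = -20, no real roots (2 complex conjugate roots)


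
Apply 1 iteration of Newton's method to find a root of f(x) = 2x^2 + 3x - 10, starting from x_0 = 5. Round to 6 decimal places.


Newton's method: x_(n+1) = x_n - f(x_n)/f'(x_n)
f(x) = 2x^2 + 3x - 10
f'(x) = 4x + 3

Iteration 1:
  f(5.000000) = 55.000000
  f'(5.000000) = 23.000000
  x_1 = 5.000000 - (55.000000)/(23.000000) = 2.608696

x_1 = 2.608696


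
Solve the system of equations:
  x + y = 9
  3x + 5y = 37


Using Cramer's rule:
Determinant D = (1)(5) - (3)(1) = 5 - 3 = 2
Dx = (9)(5) - (37)(1) = 45 - 37 = 8
Dy = (1)(37) - (3)(9) = 37 - 27 = 10
x = Dx/D = 8/2 = 4
y = Dy/D = 10/2 = 5

x = 4, y = 5


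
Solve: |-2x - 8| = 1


An absolute value equation |expr| = 1 gives two cases:
Case 1: -2x - 8 = 1
  -2x = 9, so x = -9/2
Case 2: -2x - 8 = -1
  -2x = 7, so x = -7/2

x = -9/2, x = -7/2


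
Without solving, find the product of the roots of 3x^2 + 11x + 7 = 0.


By Vieta's formulas for ax^2 + bx + c = 0:
  Sum of roots = -b/a
  Product of roots = c/a

Here a = 3, b = 11, c = 7
Sum = -(11)/3 = -11/3
Product = 7/3 = 7/3

Product = 7/3


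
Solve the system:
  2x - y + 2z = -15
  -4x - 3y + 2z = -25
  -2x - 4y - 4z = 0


Using Cramer's rule. Expand each determinant along the first row.
D  = 2*[(-3)*(-4) - 2*(-4)] - (-1)*[(-4)*(-4) - 2*(-2)] + 2*[(-4)*(-4) - (-3)*(-2)]
  = 2*(20) - (-1)*(20) + 2*(10) = 80
Dx = (-15)*[(-3)*(-4) - 2*(-4)] - (-1)*[(-25)*(-4) - 2*0] + 2*[(-25)*(-4) - (-3)*0]
  = (-15)*(20) - (-1)*(100) + 2*(100) = 0
Dy = 2*[(-25)*(-4) - 2*0] - (-15)*[(-4)*(-4) - 2*(-2)] + 2*[(-4)*0 - (-25)*(-2)]
  = 2*(100) - (-15)*(20) + 2*(-50) = 400
Dz = 2*[(-3)*0 - (-25)*(-4)] - (-1)*[(-4)*0 - (-25)*(-2)] + (-15)*[(-4)*(-4) - (-3)*(-2)]
  = 2*(-100) - (-1)*(-50) + (-15)*(10) = -400
x = Dx/D = 0/80 = 0, y = Dy/D = 400/80 = 5, z = Dz/D = -400/80 = -5
Check eq1: (2)(0) + (-1)(5) + (2)(-5) = -15 = -15 ✓
Check eq2: (-4)(0) + (-3)(5) + (2)(-5) = -25 = -25 ✓
Check eq3: (-2)(0) + (-4)(5) + (-4)(-5) = 0 = 0 ✓

x = 0, y = 5, z = -5


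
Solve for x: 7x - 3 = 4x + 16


Starting with: 7x - 3 = 4x + 16
Move all x terms to left: (7 - 4)x = 16 + 3
Simplify: 3x = 19
Divide both sides by 3: x = 19/3

x = 19/3


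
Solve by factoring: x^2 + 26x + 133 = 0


We need two numbers that multiply to 133 and add to 26.
Those numbers are 7 and 19 (since 7 * 19 = 133 and 7 + 19 = 26).
So x^2 + 26x + 133 = (x + 7)(x + 19) = 0
Setting each factor to zero: x = -7 or x = -19

x = -19, x = -7


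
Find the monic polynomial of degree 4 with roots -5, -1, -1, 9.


A monic polynomial with roots -5, -1, -1, 9 is:
p(x) = (x + 5)(x + 1)(x + 1)(x - 9)
After multiplying by (x + 5): x + 5
After multiplying by (x + 1): x^2 + 6x + 5
After multiplying by (x + 1): x^3 + 7x^2 + 11x + 5
After multiplying by (x - 9): x^4 - 2x^3 - 52x^2 - 94x - 45

x^4 - 2x^3 - 52x^2 - 94x - 45


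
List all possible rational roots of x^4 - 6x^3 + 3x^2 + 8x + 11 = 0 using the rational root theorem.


Rational root theorem: possible roots are ±p/q where:
  p divides the constant term (11): p ∈ {1, 11}
  q divides the leading coefficient (1): q ∈ {1}

All possible rational roots: -11, -1, 1, 11

-11, -1, 1, 11


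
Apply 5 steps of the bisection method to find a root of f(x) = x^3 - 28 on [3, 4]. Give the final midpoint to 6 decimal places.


f(x) = x^3 - 28
f(3) = -1 < 0
f(4) = 36 > 0

Step 1: midpoint = (3.000000 + 4.000000)/2 = 3.500000
  f(3.500000) = 14.875000
  f(mid) > 0, so root is in [3.000000, 3.500000]

Step 2: midpoint = (3.000000 + 3.500000)/2 = 3.250000
  f(3.250000) = 6.328125
  f(mid) > 0, so root is in [3.000000, 3.250000]

Step 3: midpoint = (3.000000 + 3.250000)/2 = 3.125000
  f(3.125000) = 2.517578
  f(mid) > 0, so root is in [3.000000, 3.125000]

Step 4: midpoint = (3.000000 + 3.125000)/2 = 3.062500
  f(3.062500) = 0.722900
  f(mid) > 0, so root is in [3.000000, 3.062500]

Step 5: midpoint = (3.000000 + 3.062500)/2 = 3.031250
  f(3.031250) = -0.147430
  f(mid) < 0, so root is in [3.031250, 3.062500]

midpoint = 3.031250


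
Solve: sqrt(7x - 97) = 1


Square both sides: 7x - 97 = 1^2 = 1
7x = 1 + 97 = 98
x = 14
Check: sqrt(7*14 - 97) = sqrt(1) = 1 ✓

x = 14


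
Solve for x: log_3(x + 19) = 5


Convert to exponential form: x + 19 = 3^5 = 243
x = 243 - 19 = 224
Check: log_3(224 + 19) = log_3(243) = log_3(243) = 5 ✓

x = 224


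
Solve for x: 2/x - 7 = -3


Subtract -7 from both sides: 2/x = 4
Multiply both sides by x: 2 = 4 * x
Divide by 4: x = 1/2

x = 1/2


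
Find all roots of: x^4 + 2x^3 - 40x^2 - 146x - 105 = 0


Let p(x) = x^4 + 2x^3 - 40x^2 - 146x - 105. By the rational root theorem (leading coefficient 1), any rational root is an integer divisor of 105: try ±1, ±2, ... in turn.
Test x = 1: value = -288 ≠ 0.
Test x = -1: value = 0 ✓, so (x + 1) is a factor.
Synthetic division by (x + 1): bring down 1; 1(-1) + 2 = 1; 1(-1) - 40 = -41; (-41)(-1) - 146 = -105; (-105)(-1) - 105 = 0 → quotient x^3 + x^2 - 41x - 105, remainder 0.
Continue with the quotient x^3 + x^2 - 41x - 105 (candidates must divide 105; re-test x = -1 first in case it repeats).
Test x = -1: value = -64 ≠ 0.
Test x = 3: value = -192 ≠ 0.
Test x = -3: value = 0 ✓, so (x + 3) is a factor.
Synthetic division by (x + 3): bring down 1; 1(-3) + 1 = -2; (-2)(-3) - 41 = -35; (-35)(-3) - 105 = 0 → quotient x^2 - 2x - 35, remainder 0.
Solve the quadratic x^2 - 2x - 35 = 0: discriminant = (-2)^2 - 4(1)(-35) = 4 + 140 = 144.
sqrt(144) = 12, so x = (2 ± 12)/2: x = 7 or x = -5.
Collecting all roots found:

x = -5, x = -3, x = -1, x = 7


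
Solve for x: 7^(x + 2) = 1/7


Express both sides with the same base.
1/7 = 7^(-1)
Since the bases match, equate exponents: x + 2 = -1
So x = -1 - (2) = -3

x = -3


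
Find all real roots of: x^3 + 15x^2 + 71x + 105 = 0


Let p(x) = x^3 + 15x^2 + 71x + 105. By the rational root theorem (leading coefficient 1), any rational root is an integer divisor of 105: try ±1, ±2, ... in turn.
Test x = 1: value = 192 ≠ 0.
Test x = -1: value = 48 ≠ 0.
Test x = 3: value = 480 ≠ 0.
Test x = -3: value = 0 ✓, so (x + 3) is a factor.
Synthetic division by (x + 3): bring down 1; 1(-3) + 15 = 12; 12(-3) + 71 = 35; 35(-3) + 105 = 0 → quotient x^2 + 12x + 35, remainder 0.
Solve the quadratic x^2 + 12x + 35 = 0: discriminant = 12^2 - 4(1)(35) = 144 - 140 = 4.
sqrt(4) = 2, so x = (-12 ± 2)/2: x = -5 or x = -7.

x = -7, x = -5, x = -3


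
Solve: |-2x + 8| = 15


An absolute value equation |expr| = 15 gives two cases:
Case 1: -2x + 8 = 15
  -2x = 7, so x = -7/2
Case 2: -2x + 8 = -15
  -2x = -23, so x = 23/2

x = -7/2, x = 23/2


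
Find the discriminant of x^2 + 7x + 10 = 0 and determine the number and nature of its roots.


For ax^2 + bx + c = 0, discriminant D = b^2 - 4ac
Here a = 1, b = 7, c = 10
D = (7)^2 - 4(1)(10) = 49 - 40 = 9

D = 9 > 0 and is a perfect square (sqrt = 3)
The equation has 2 distinct real rational roots.

Discriminant = 9, 2 distinct real rational roots


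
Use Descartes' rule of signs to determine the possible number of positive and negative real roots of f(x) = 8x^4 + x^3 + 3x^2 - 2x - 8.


Descartes' rule of signs:

For positive roots, count sign changes in f(x) = 8x^4 + x^3 + 3x^2 - 2x - 8:
Signs of coefficients: +, +, +, -, -
Number of sign changes: 1
Possible positive real roots: 1

For negative roots, examine f(-x) = 8x^4 - x^3 + 3x^2 + 2x - 8:
Signs of coefficients: +, -, +, +, -
Number of sign changes: 3
Possible negative real roots: 3, 1

Positive roots: 1; Negative roots: 3 or 1


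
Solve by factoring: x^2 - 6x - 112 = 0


We need two numbers that multiply to -112 and add to -6.
Those numbers are -14 and 8 (since (-14) * 8 = -112 and (-14) + 8 = -6).
So x^2 - 6x - 112 = (x - 14)(x + 8) = 0
Setting each factor to zero: x = 14 or x = -8

x = -8, x = 14


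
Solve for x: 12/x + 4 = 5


Subtract 4 from both sides: 12/x = 1
Multiply both sides by x: 12 = 1 * x
Divide by 1: x = 12

x = 12


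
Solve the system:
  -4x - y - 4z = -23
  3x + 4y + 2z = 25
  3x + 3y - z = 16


Using Cramer's rule. Expand each determinant along the first row.
D  = (-4)*[4*(-1) - 2*3] - (-1)*[3*(-1) - 2*3] + (-4)*[3*3 - 4*3]
  = (-4)*(-10) - (-1)*(-9) + (-4)*(-3) = 43
Dx = (-23)*[4*(-1) - 2*3] - (-1)*[25*(-1) - 2*16] + (-4)*[25*3 - 4*16]
  = (-23)*(-10) - (-1)*(-57) + (-4)*(11) = 129
Dy = (-4)*[25*(-1) - 2*16] - (-23)*[3*(-1) - 2*3] + (-4)*[3*16 - 25*3]
  = (-4)*(-57) - (-23)*(-9) + (-4)*(-27) = 129
Dz = (-4)*[4*16 - 25*3] - (-1)*[3*16 - 25*3] + (-23)*[3*3 - 4*3]
  = (-4)*(-11) - (-1)*(-27) + (-23)*(-3) = 86
x = Dx/D = 129/43 = 3, y = Dy/D = 129/43 = 3, z = Dz/D = 86/43 = 2
Check eq1: (-4)(3) + (-1)(3) + (-4)(2) = -23 = -23 ✓
Check eq2: (3)(3) + (4)(3) + (2)(2) = 25 = 25 ✓
Check eq3: (3)(3) + (3)(3) + (-1)(2) = 16 = 16 ✓

x = 3, y = 3, z = 2


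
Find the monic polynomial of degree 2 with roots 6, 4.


A monic polynomial with roots 6, 4 is:
p(x) = (x - 6)(x - 4)
After multiplying by (x - 6): x - 6
After multiplying by (x - 4): x^2 - 10x + 24

x^2 - 10x + 24


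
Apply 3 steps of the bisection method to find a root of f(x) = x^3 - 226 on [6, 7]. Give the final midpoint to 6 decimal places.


f(x) = x^3 - 226
f(6) = -10 < 0
f(7) = 117 > 0

Step 1: midpoint = (6.000000 + 7.000000)/2 = 6.500000
  f(6.500000) = 48.625000
  f(mid) > 0, so root is in [6.000000, 6.500000]

Step 2: midpoint = (6.000000 + 6.500000)/2 = 6.250000
  f(6.250000) = 18.140625
  f(mid) > 0, so root is in [6.000000, 6.250000]

Step 3: midpoint = (6.000000 + 6.250000)/2 = 6.125000
  f(6.125000) = 3.783203
  f(mid) > 0, so root is in [6.000000, 6.125000]

midpoint = 6.125000


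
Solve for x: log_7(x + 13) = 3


Convert to exponential form: x + 13 = 7^3 = 343
x = 343 - 13 = 330
Check: log_7(330 + 13) = log_7(343) = log_7(343) = 3 ✓

x = 330


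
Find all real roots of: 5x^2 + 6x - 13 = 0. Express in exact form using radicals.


Using the quadratic formula: x = (-b ± sqrt(b^2 - 4ac)) / (2a)
Here a = 5, b = 6, c = -13
Discriminant = b^2 - 4ac = 6^2 - 4(5)(-13) = 36 + 260 = 296
Since discriminant = 296 > 0, there are two real roots.
x = (-6 ± 2*sqrt(74)) / 10
Simplifying: x = (-3 ± sqrt(74)) / 5
Numerically: x ≈ 1.1205 or x ≈ -2.3205

x = (-3 + sqrt(74)) / 5 or x = (-3 - sqrt(74)) / 5


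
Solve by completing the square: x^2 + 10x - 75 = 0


Start: x^2 + 10x - 75 = 0
Move constant: x^2 + 10x = 75
Half of 10 is 5, squared is 25
Add 25 to both sides: x^2 + 10x + 25 = 100
(x + 5)^2 = 100
x + 5 = ±10
x = -5 + 10 = 5 or x = -5 - 10 = -15

x = -15, x = 5


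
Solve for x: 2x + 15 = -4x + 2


Starting with: 2x + 15 = -4x + 2
Move all x terms to left: (2 + 4)x = 2 - 15
Simplify: 6x = -13
Divide both sides by 6: x = -13/6

x = -13/6


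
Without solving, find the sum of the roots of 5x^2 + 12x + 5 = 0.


By Vieta's formulas for ax^2 + bx + c = 0:
  Sum of roots = -b/a
  Product of roots = c/a

Here a = 5, b = 12, c = 5
Sum = -(12)/5 = -12/5
Product = 5/5 = 1

Sum = -12/5


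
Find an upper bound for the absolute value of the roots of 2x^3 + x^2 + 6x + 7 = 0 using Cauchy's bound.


Cauchy's bound: all roots r satisfy |r| <= 1 + max(|a_i/a_n|) for i = 0,...,n-1
where a_n is the leading coefficient.

Coefficients: [2, 1, 6, 7]
Leading coefficient a_n = 2
Ratios |a_i/a_n|: 1/2, 3, 7/2
Maximum ratio: 7/2
Cauchy's bound: |r| <= 1 + 7/2 = 9/2

Upper bound = 9/2


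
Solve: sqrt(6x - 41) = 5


Square both sides: 6x - 41 = 5^2 = 25
6x = 25 + 41 = 66
x = 11
Check: sqrt(6*11 - 41) = sqrt(25) = 5 ✓

x = 11


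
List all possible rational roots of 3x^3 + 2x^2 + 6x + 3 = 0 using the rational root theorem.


Rational root theorem: possible roots are ±p/q where:
  p divides the constant term (3): p ∈ {1, 3}
  q divides the leading coefficient (3): q ∈ {1, 3}

All possible rational roots: -3, -1, -1/3, 1/3, 1, 3

-3, -1, -1/3, 1/3, 1, 3


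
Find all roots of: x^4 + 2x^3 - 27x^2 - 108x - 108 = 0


Let p(x) = x^4 + 2x^3 - 27x^2 - 108x - 108. By the rational root theorem (leading coefficient 1), any rational root is an integer divisor of 108: try ±1, ±2, ... in turn.
Test x = 1: value = -240 ≠ 0.
Test x = -1: value = -28 ≠ 0.
Test x = 2: value = -400 ≠ 0.
Test x = -2: value = 0 ✓, so (x + 2) is a factor.
Synthetic division by (x + 2): bring down 1; 1(-2) + 2 = 0; 0(-2) - 27 = -27; (-27)(-2) - 108 = -54; (-54)(-2) - 108 = 0 → quotient x^3 - 27x - 54, remainder 0.
Continue with the quotient x^3 - 27x - 54 (candidates must divide 54; re-test x = -2 first in case it repeats).
Test x = -2: value = -8 ≠ 0.
Test x = 3: value = -108 ≠ 0.
Test x = -3: value = 0 ✓, so (x + 3) is a factor.
Synthetic division by (x + 3): bring down 1; 1(-3) + 0 = -3; (-3)(-3) - 27 = -18; (-18)(-3) - 54 = 0 → quotient x^2 - 3x - 18, remainder 0.
Solve the quadratic x^2 - 3x - 18 = 0: discriminant = (-3)^2 - 4(1)(-18) = 9 + 72 = 81.
sqrt(81) = 9, so x = (3 ± 9)/2: x = 6 or x = -3.
Collecting all roots found:

x = -3 (multiplicity 2), x = -2, x = 6


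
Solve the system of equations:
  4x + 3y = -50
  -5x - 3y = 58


Using Cramer's rule:
Determinant D = (4)(-3) - (-5)(3) = -12 + 15 = 3
Dx = (-50)(-3) - (58)(3) = 150 - 174 = -24
Dy = (4)(58) - (-5)(-50) = 232 - 250 = -18
x = Dx/D = -24/3 = -8
y = Dy/D = -18/3 = -6

x = -8, y = -6


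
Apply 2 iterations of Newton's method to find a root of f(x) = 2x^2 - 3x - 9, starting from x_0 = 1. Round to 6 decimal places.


Newton's method: x_(n+1) = x_n - f(x_n)/f'(x_n)
f(x) = 2x^2 - 3x - 9
f'(x) = 4x - 3

Iteration 1:
  f(1.000000) = -10.000000
  f'(1.000000) = 1.000000
  x_1 = 1.000000 - (-10.000000)/(1.000000) = 11.000000

Iteration 2:
  f(11.000000) = 200.000000
  f'(11.000000) = 41.000000
  x_2 = 11.000000 - (200.000000)/(41.000000) = 6.121951

x_2 = 6.121951


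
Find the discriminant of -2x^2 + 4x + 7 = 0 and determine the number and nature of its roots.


For ax^2 + bx + c = 0, discriminant D = b^2 - 4ac
Here a = -2, b = 4, c = 7
D = (4)^2 - 4(-2)(7) = 16 + 56 = 72

D = 72 > 0 but not a perfect square
The equation has 2 distinct real irrational roots.

Discriminant = 72, 2 distinct real irrational roots


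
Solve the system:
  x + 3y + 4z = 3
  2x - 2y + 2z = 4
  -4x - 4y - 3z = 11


Using Cramer's rule. Expand each determinant along the first row.
D  = 1*[(-2)*(-3) - 2*(-4)] - 3*[2*(-3) - 2*(-4)] + 4*[2*(-4) - (-2)*(-4)]
  = 1*(14) - 3*(2) + 4*(-16) = -56
Dx = 3*[(-2)*(-3) - 2*(-4)] - 3*[4*(-3) - 2*11] + 4*[4*(-4) - (-2)*11]
  = 3*(14) - 3*(-34) + 4*(6) = 168
Dy = 1*[4*(-3) - 2*11] - 3*[2*(-3) - 2*(-4)] + 4*[2*11 - 4*(-4)]
  = 1*(-34) - 3*(2) + 4*(38) = 112
Dz = 1*[(-2)*11 - 4*(-4)] - 3*[2*11 - 4*(-4)] + 3*[2*(-4) - (-2)*(-4)]
  = 1*(-6) - 3*(38) + 3*(-16) = -168
x = Dx/D = 168/-56 = -3, y = Dy/D = 112/-56 = -2, z = Dz/D = -168/-56 = 3
Check eq1: (1)(-3) + (3)(-2) + (4)(3) = 3 = 3 ✓
Check eq2: (2)(-3) + (-2)(-2) + (2)(3) = 4 = 4 ✓
Check eq3: (-4)(-3) + (-4)(-2) + (-3)(3) = 11 = 11 ✓

x = -3, y = -2, z = 3


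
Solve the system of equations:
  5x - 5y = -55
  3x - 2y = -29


Using Cramer's rule:
Determinant D = (5)(-2) - (3)(-5) = -10 + 15 = 5
Dx = (-55)(-2) - (-29)(-5) = 110 - 145 = -35
Dy = (5)(-29) - (3)(-55) = -145 + 165 = 20
x = Dx/D = -35/5 = -7
y = Dy/D = 20/5 = 4

x = -7, y = 4


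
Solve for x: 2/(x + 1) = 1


Multiply both sides by (x + 1): 2 = 1(x + 1)
Distribute: 2 = x + 1
x = 2 - 1 = 1
x = 1

x = 1


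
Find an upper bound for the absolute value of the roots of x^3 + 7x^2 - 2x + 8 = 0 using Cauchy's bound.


Cauchy's bound: all roots r satisfy |r| <= 1 + max(|a_i/a_n|) for i = 0,...,n-1
where a_n is the leading coefficient.

Coefficients: [1, 7, -2, 8]
Leading coefficient a_n = 1
Ratios |a_i/a_n|: 7, 2, 8
Maximum ratio: 8
Cauchy's bound: |r| <= 1 + 8 = 9

Upper bound = 9


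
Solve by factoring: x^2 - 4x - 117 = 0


We need two numbers that multiply to -117 and add to -4.
Those numbers are 9 and -13 (since 9 * (-13) = -117 and 9 + (-13) = -4).
So x^2 - 4x - 117 = (x + 9)(x - 13) = 0
Setting each factor to zero: x = -9 or x = 13

x = -9, x = 13


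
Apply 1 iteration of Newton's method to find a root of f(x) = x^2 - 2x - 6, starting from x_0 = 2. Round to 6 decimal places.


Newton's method: x_(n+1) = x_n - f(x_n)/f'(x_n)
f(x) = x^2 - 2x - 6
f'(x) = 2x - 2

Iteration 1:
  f(2.000000) = -6.000000
  f'(2.000000) = 2.000000
  x_1 = 2.000000 - (-6.000000)/(2.000000) = 5.000000

x_1 = 5.000000


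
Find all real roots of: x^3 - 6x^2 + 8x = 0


The constant term is 0, so x = 0 is a root. Factor out x:
  x(x^2 - 6x + 8) = 0
Solve the quadratic x^2 - 6x + 8 = 0: discriminant = (-6)^2 - 4(1)(8) = 36 - 32 = 4.
sqrt(4) = 2, so x = (6 ± 2)/2: x = 4 or x = 2.

x = 0, x = 2, x = 4


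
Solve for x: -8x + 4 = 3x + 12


Starting with: -8x + 4 = 3x + 12
Move all x terms to left: (-8 - 3)x = 12 - 4
Simplify: -11x = 8
Divide both sides by -11: x = -8/11

x = -8/11


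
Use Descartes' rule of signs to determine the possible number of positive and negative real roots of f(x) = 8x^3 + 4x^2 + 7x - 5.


Descartes' rule of signs:

For positive roots, count sign changes in f(x) = 8x^3 + 4x^2 + 7x - 5:
Signs of coefficients: +, +, +, -
Number of sign changes: 1
Possible positive real roots: 1

For negative roots, examine f(-x) = -8x^3 + 4x^2 - 7x - 5:
Signs of coefficients: -, +, -, -
Number of sign changes: 2
Possible negative real roots: 2, 0

Positive roots: 1; Negative roots: 2 or 0


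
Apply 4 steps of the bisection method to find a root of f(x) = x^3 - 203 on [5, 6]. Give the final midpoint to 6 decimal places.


f(x) = x^3 - 203
f(5) = -78 < 0
f(6) = 13 > 0

Step 1: midpoint = (5.000000 + 6.000000)/2 = 5.500000
  f(5.500000) = -36.625000
  f(mid) < 0, so root is in [5.500000, 6.000000]

Step 2: midpoint = (5.500000 + 6.000000)/2 = 5.750000
  f(5.750000) = -12.890625
  f(mid) < 0, so root is in [5.750000, 6.000000]

Step 3: midpoint = (5.750000 + 6.000000)/2 = 5.875000
  f(5.875000) = -0.220703
  f(mid) < 0, so root is in [5.875000, 6.000000]

Step 4: midpoint = (5.875000 + 6.000000)/2 = 5.937500
  f(5.937500) = 6.320068
  f(mid) > 0, so root is in [5.875000, 5.937500]

midpoint = 5.937500


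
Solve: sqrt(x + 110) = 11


Square both sides: x + 110 = 11^2 = 121
x = 121 - 110 = 11
x = 11
Check: sqrt(1*11 + 110) = sqrt(121) = 11 ✓

x = 11


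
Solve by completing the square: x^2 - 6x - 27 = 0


Start: x^2 - 6x - 27 = 0
Move constant: x^2 - 6x = 27
Half of -6 is -3, squared is 9
Add 9 to both sides: x^2 - 6x + 9 = 36
(x - 3)^2 = 36
x - 3 = ±6
x = 3 + 6 = 9 or x = 3 - 6 = -3

x = -3, x = 9


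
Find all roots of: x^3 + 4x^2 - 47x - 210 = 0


Let p(x) = x^3 + 4x^2 - 47x - 210. By the rational root theorem (leading coefficient 1), any rational root is an integer divisor of 210: try ±1, ±2, ... in turn.
Test x = 1: value = -252 ≠ 0.
Test x = -1: value = -160 ≠ 0.
Test x = 2: value = -280 ≠ 0.
Test x = -2: value = -108 ≠ 0.
Test x = 3: value = -288 ≠ 0.
Test x = -3: value = -60 ≠ 0.
Test x = 5: value = -220 ≠ 0.
Test x = -5: value = 0 ✓, so (x + 5) is a factor.
Synthetic division by (x + 5): bring down 1; 1(-5) + 4 = -1; (-1)(-5) - 47 = -42; (-42)(-5) - 210 = 0 → quotient x^2 - x - 42, remainder 0.
Solve the quadratic x^2 - x - 42 = 0: discriminant = (-1)^2 - 4(1)(-42) = 1 + 168 = 169.
sqrt(169) = 13, so x = (1 ± 13)/2: x = 7 or x = -6.
Collecting all roots found:

x = -6, x = -5, x = 7


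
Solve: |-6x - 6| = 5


An absolute value equation |expr| = 5 gives two cases:
Case 1: -6x - 6 = 5
  -6x = 11, so x = -11/6
Case 2: -6x - 6 = -5
  -6x = 1, so x = -1/6

x = -11/6, x = -1/6


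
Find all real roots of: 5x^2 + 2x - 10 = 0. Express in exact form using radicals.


Using the quadratic formula: x = (-b ± sqrt(b^2 - 4ac)) / (2a)
Here a = 5, b = 2, c = -10
Discriminant = b^2 - 4ac = 2^2 - 4(5)(-10) = 4 + 200 = 204
Since discriminant = 204 > 0, there are two real roots.
x = (-2 ± 2*sqrt(51)) / 10
Simplifying: x = (-1 ± sqrt(51)) / 5
Numerically: x ≈ 1.2283 or x ≈ -1.6283

x = (-1 + sqrt(51)) / 5 or x = (-1 - sqrt(51)) / 5


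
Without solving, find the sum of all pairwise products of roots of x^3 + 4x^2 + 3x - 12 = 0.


By Vieta's formulas for x^3 + bx^2 + cx + d = 0:
  r1 + r2 + r3 = -b/a = -4
  r1*r2 + r1*r3 + r2*r3 = c/a = 3
  r1*r2*r3 = -d/a = 12


Sum of pairwise products = 3


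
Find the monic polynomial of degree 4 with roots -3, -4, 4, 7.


A monic polynomial with roots -3, -4, 4, 7 is:
p(x) = (x + 3)(x + 4)(x - 4)(x - 7)
After multiplying by (x + 3): x + 3
After multiplying by (x + 4): x^2 + 7x + 12
After multiplying by (x - 4): x^3 + 3x^2 - 16x - 48
After multiplying by (x - 7): x^4 - 4x^3 - 37x^2 + 64x + 336

x^4 - 4x^3 - 37x^2 + 64x + 336


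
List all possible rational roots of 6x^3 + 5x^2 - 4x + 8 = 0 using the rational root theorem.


Rational root theorem: possible roots are ±p/q where:
  p divides the constant term (8): p ∈ {1, 2, 4, 8}
  q divides the leading coefficient (6): q ∈ {1, 2, 3, 6}

All possible rational roots: -8, -4, -8/3, -2, -4/3, -1, -2/3, -1/2, -1/3, -1/6, 1/6, 1/3, 1/2, 2/3, 1, 4/3, 2, 8/3, 4, 8

-8, -4, -8/3, -2, -4/3, -1, -2/3, -1/2, -1/3, -1/6, 1/6, 1/3, 1/2, 2/3, 1, 4/3, 2, 8/3, 4, 8
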